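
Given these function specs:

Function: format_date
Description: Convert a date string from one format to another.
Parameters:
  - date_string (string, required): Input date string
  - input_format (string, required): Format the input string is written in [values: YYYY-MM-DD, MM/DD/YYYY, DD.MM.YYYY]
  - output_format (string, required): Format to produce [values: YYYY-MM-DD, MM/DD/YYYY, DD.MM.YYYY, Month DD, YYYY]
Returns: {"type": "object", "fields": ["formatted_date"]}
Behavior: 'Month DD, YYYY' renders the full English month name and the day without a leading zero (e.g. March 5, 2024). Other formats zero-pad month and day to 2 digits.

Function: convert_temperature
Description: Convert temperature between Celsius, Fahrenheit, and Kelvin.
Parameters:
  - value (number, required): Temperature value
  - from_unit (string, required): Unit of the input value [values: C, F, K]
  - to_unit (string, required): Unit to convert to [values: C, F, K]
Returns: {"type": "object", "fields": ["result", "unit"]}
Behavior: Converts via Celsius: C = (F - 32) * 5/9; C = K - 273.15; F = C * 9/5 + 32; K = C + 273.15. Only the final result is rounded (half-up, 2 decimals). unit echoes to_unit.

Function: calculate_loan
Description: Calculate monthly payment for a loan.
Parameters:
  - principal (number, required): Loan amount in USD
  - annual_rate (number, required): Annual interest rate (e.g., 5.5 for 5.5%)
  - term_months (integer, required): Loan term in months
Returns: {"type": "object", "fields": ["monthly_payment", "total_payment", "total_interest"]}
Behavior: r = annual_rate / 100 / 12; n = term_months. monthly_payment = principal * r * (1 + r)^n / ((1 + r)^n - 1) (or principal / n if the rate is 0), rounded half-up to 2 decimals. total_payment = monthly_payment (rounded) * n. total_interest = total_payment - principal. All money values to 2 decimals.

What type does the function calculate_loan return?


The calculate_loan spec declares Returns: {"type": "object", "fields": ["monthly_payment", "total_payment", "total_interest"]}
Type:
object


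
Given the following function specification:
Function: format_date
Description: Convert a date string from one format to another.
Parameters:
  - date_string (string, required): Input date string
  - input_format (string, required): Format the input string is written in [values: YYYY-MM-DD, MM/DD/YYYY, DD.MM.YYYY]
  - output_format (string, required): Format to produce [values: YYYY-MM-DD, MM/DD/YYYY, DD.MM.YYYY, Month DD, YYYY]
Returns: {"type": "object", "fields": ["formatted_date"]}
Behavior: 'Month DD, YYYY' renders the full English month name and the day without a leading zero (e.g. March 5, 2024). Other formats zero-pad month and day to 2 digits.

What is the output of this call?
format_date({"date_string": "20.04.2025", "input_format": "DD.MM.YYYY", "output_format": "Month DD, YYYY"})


Parse '20.04.2025' as DD.MM.YYYY: year=2025, month=4, day=20
Month 4 = April
Render as Month DD, YYYY: April 20, 2025
Output:
{"formatted_date": "April 20, 2025"}


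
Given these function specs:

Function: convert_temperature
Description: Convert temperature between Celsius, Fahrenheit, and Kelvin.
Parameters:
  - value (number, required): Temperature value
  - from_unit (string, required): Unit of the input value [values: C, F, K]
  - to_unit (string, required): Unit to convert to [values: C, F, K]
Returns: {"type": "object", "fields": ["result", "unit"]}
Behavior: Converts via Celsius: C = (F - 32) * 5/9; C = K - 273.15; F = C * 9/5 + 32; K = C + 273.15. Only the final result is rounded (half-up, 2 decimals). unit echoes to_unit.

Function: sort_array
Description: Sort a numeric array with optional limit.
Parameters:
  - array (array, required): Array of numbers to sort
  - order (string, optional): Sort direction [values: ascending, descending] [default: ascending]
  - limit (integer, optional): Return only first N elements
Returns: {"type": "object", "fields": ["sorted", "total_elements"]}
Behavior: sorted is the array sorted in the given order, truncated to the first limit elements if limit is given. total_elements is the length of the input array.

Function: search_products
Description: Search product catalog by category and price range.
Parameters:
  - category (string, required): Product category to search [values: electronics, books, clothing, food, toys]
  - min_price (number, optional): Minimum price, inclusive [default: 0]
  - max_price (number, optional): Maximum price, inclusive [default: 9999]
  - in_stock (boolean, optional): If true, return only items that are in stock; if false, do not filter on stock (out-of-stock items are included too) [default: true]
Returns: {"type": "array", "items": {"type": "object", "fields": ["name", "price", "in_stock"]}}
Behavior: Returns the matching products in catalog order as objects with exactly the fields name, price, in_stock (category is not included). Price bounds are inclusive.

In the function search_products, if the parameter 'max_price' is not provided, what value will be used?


The search_products spec declares:
  - max_price (number, optional): Maximum price, inclusive [default: 9999]
Default:
9999


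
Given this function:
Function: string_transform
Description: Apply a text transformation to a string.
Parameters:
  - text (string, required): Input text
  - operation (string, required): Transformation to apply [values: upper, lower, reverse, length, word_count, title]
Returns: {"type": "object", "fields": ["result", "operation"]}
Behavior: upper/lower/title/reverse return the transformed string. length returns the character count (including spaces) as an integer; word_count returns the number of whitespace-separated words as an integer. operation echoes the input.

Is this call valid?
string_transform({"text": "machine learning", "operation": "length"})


Checking all required parameters present and types match... All valid.
Valid


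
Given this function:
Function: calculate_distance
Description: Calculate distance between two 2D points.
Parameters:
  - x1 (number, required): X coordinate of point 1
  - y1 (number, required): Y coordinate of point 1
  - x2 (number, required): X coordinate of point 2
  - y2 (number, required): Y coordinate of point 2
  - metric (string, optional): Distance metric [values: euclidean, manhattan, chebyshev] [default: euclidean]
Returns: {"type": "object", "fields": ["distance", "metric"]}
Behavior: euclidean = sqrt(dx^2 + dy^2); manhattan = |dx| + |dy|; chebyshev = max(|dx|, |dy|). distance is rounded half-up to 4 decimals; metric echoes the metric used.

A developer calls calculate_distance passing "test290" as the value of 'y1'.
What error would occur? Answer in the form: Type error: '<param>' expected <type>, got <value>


Spec: 'y1' is declared as number; "test290" is a string.
Type error: 'y1' expected number, got "test290"


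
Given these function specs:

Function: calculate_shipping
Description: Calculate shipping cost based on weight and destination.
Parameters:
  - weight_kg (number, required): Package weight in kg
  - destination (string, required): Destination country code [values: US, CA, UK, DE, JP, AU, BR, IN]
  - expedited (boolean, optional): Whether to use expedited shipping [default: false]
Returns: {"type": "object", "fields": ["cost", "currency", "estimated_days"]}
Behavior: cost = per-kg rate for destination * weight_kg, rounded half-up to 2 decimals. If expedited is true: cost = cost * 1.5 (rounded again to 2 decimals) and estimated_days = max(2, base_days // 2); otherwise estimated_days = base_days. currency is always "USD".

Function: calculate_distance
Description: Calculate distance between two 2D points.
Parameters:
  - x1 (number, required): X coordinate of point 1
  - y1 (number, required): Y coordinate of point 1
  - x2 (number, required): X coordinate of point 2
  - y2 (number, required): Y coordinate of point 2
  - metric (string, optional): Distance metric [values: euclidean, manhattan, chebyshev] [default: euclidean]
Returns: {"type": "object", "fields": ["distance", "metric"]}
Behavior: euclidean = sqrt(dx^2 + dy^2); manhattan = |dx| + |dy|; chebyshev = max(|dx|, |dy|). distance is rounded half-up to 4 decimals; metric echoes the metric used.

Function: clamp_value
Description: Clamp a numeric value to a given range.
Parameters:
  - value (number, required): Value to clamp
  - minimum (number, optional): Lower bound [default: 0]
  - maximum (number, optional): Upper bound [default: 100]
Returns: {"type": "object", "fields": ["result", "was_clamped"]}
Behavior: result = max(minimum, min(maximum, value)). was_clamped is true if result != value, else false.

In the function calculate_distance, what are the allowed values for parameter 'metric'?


The calculate_distance spec declares:
  - metric (string, optional): Distance metric [values: euclidean, manhattan, chebyshev] [default: euclidean]
Allowed values:
euclidean, manhattan, chebyshev


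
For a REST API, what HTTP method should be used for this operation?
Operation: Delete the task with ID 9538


GET = read, POST = create, PUT = update/replace, DELETE = remove
This operation is a removal.
DELETE


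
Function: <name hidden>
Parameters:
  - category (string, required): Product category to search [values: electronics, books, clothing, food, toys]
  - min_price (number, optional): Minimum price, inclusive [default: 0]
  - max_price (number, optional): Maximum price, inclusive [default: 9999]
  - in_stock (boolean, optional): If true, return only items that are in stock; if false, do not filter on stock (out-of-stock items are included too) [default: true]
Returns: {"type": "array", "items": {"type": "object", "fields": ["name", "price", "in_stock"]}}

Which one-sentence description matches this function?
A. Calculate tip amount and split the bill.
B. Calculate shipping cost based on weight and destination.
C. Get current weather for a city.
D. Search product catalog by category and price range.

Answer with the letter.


Parameters category, min_price, max_price, in_stock and return "array" fit: Search product catalog by category and price range.
D


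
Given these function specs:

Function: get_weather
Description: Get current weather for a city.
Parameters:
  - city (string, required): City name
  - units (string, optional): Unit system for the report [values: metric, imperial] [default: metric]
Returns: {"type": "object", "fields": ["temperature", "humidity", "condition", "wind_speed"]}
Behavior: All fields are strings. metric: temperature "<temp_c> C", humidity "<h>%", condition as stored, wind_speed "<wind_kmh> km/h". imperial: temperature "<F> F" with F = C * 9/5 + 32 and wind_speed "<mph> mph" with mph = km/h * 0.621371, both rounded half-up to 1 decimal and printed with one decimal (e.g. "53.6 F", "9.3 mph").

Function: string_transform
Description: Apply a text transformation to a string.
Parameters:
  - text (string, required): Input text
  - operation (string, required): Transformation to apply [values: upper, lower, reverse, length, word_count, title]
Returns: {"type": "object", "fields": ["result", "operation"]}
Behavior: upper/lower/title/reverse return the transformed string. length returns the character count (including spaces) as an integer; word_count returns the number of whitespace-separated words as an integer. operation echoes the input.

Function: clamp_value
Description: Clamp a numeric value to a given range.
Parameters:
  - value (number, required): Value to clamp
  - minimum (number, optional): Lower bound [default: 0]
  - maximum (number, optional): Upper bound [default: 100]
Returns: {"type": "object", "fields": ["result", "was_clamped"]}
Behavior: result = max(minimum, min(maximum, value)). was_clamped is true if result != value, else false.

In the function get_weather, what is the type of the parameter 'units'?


The get_weather spec declares:
  - units (string, optional): Unit system for the report [values: metric, imperial] [default: metric]
Type:
string


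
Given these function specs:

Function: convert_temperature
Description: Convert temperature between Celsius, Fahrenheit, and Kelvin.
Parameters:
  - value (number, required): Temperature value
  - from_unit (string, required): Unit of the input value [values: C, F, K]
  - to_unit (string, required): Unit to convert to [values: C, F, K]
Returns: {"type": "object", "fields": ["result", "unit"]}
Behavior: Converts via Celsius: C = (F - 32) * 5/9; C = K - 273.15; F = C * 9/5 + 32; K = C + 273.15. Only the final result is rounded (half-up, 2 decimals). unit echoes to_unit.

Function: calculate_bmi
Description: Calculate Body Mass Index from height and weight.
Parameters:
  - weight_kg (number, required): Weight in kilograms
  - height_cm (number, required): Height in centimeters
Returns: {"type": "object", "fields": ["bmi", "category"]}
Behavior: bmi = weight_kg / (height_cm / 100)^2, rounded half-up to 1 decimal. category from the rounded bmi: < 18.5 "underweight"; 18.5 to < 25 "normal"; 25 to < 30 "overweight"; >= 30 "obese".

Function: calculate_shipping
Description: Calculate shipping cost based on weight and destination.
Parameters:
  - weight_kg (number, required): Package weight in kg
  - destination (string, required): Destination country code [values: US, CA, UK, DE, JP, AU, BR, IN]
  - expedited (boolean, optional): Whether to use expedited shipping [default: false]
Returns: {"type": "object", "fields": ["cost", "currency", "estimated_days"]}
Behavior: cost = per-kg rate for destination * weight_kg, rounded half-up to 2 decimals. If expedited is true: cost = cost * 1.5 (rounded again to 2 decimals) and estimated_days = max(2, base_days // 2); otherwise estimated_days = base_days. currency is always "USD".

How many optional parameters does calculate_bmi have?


Parameters of calculate_bmi: weight_kg (required), height_cm (required)
Optional count:
0


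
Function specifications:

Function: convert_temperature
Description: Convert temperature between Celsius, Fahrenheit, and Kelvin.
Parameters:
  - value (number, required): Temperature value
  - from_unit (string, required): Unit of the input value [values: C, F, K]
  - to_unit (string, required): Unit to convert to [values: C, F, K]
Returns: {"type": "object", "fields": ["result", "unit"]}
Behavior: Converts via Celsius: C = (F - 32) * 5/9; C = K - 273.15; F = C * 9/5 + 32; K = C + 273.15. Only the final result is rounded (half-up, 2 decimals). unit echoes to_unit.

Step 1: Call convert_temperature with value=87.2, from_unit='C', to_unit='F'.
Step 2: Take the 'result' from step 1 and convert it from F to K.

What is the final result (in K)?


Step 1: convert_temperature(value=87.2, from_unit=C, to_unit=F)
  Input already in C: 87.2
  To F: 87.2 * 9/5 + 32 = 188.96
  Round to 2 decimals: 188.96
  -> result = 188.96 F
Step 2: convert_temperature(value=188.96, from_unit=F, to_unit=K)
  To C: (188.96 - 32) * 5/9 = 87.2
  To K: 87.2 + 273.15 = 360.35
  Round to 2 decimals: 360.35
  -> result = 360.35 K
360.35 K


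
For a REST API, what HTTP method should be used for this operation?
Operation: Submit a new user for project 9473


GET = read, POST = create, PUT = update/replace, DELETE = remove
This operation is a create.
POST


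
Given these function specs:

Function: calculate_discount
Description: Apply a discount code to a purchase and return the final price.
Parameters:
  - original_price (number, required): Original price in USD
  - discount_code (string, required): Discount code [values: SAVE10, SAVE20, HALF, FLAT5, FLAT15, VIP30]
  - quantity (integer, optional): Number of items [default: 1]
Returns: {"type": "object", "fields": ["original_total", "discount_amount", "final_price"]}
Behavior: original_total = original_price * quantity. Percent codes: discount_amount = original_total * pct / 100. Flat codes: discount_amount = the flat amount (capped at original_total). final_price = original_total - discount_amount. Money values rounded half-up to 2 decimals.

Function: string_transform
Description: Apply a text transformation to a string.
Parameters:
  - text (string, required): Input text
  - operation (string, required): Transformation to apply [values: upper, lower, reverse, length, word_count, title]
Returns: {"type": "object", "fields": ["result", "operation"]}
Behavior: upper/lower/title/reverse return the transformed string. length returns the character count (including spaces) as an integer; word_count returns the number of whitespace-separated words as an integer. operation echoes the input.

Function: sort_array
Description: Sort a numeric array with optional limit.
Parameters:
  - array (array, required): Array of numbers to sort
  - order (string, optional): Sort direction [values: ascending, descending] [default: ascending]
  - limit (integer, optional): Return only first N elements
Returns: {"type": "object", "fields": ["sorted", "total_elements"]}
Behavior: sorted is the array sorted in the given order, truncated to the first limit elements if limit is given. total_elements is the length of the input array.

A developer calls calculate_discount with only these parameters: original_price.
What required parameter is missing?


Required parameters: original_price, discount_code
Provided: original_price
Missing: discount_code
discount_code


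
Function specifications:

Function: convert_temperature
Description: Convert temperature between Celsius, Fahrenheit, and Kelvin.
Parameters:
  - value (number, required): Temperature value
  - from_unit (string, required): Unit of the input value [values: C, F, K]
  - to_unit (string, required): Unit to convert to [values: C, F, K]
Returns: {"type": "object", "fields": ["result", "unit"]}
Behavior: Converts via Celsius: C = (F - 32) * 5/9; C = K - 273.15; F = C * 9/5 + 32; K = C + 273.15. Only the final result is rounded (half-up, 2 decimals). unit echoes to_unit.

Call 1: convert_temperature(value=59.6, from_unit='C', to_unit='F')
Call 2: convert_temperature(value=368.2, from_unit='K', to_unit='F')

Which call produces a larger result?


Call 1:
  Input already in C: 59.6
  To F: 59.6 * 9/5 + 32 = 139.28
  Round to 2 decimals: 139.28
  -> 139.28 F
Call 2:
  To C: 368.2 - 273.15 = 95.05
  To F: 95.05 * 9/5 + 32 = 203.09
  Round to 2 decimals: 203.09
  -> 203.09 F
Call 2 (203.09 F)


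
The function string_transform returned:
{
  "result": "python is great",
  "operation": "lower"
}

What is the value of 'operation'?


lower


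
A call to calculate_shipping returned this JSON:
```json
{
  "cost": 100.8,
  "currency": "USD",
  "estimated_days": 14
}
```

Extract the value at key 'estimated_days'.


14


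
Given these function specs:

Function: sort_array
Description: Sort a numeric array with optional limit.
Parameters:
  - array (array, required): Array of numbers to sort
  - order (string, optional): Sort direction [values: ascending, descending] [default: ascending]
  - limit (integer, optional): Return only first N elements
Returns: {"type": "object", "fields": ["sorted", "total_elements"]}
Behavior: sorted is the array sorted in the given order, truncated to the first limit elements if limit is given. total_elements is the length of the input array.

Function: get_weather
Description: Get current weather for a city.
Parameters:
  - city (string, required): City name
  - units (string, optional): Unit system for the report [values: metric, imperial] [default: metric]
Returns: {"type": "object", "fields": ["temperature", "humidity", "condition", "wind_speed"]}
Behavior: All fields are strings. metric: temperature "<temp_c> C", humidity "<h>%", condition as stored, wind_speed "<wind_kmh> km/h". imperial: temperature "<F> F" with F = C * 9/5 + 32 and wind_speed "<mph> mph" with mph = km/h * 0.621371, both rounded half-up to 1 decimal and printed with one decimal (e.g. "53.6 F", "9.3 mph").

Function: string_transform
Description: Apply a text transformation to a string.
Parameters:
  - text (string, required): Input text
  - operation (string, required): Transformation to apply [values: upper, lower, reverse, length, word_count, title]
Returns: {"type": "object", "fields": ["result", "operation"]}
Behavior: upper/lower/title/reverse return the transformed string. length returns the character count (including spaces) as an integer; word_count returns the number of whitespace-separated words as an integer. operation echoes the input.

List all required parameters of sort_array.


Parameters of sort_array and their required/optional flag:
  array: required
  order: optional
  limit: optional
array


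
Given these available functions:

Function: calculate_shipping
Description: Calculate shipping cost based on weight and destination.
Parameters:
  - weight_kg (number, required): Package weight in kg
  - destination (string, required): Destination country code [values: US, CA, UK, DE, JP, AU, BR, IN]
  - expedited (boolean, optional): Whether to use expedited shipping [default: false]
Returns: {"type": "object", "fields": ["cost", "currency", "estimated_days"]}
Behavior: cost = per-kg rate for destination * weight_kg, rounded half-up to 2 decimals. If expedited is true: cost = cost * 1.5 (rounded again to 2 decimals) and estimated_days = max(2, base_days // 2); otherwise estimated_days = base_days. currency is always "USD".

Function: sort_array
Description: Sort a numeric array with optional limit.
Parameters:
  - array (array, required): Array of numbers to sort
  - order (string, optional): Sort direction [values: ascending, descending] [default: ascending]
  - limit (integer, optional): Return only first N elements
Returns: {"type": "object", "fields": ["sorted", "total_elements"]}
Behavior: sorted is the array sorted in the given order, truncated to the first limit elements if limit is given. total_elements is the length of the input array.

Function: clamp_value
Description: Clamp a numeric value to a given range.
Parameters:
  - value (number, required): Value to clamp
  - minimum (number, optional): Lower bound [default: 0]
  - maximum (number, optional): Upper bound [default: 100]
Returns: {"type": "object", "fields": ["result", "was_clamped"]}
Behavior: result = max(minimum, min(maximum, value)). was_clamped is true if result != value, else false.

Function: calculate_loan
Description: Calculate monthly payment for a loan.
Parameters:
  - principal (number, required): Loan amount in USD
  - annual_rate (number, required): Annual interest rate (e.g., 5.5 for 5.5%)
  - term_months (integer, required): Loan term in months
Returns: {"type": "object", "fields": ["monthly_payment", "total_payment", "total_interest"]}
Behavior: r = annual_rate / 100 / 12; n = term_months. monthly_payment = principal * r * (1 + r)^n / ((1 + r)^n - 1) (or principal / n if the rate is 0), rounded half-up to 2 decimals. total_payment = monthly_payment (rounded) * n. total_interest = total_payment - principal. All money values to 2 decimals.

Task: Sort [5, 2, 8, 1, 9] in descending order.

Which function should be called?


The task needs a function whose description is: Sort a numeric array with optional limit.
sort_array


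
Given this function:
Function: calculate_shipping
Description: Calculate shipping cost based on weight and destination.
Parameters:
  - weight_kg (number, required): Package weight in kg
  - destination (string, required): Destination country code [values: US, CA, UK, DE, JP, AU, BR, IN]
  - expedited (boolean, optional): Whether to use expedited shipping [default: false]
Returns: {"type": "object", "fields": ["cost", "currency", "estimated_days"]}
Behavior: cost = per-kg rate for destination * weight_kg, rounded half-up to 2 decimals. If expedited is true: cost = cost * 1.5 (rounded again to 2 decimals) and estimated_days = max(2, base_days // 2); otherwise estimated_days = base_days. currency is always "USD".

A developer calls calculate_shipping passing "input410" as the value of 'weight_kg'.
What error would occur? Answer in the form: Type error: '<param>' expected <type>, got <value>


Spec: 'weight_kg' is declared as number; "input410" is a string.
Type error: 'weight_kg' expected number, got "input410"


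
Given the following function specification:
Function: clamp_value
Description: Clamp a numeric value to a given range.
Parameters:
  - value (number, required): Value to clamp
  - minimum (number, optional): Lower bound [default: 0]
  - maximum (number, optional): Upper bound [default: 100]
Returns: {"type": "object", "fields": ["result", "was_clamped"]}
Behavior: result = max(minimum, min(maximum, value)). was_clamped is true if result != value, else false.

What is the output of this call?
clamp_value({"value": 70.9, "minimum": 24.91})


Defaults applied: maximum=100
result = max(24.91, min(100, 70.9)) = max(24.91, 70.9) = 70.9
was_clamped = (70.9 != 70.9) = false
Output:
{"result": 70.9, "was_clamped": false}


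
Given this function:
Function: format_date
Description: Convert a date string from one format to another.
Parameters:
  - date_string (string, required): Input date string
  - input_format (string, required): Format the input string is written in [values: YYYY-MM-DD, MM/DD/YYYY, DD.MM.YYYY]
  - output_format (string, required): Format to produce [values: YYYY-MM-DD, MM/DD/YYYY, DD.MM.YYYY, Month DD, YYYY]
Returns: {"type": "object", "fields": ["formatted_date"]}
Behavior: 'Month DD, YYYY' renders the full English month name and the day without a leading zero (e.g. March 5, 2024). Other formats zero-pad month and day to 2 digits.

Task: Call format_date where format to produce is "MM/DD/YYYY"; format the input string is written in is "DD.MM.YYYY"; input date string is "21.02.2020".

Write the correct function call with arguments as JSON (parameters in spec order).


Mapping each described value to its parameter name:
  'Format to produce' -> output_format = "MM/DD/YYYY"
  'Format the input string is written in' -> input_format = "DD.MM.YYYY"
  'Input date string' -> date_string = "21.02.2020"
format_date({"date_string": "21.02.2020", "input_format": "DD.MM.YYYY", "output_format": "MM/DD/YYYY"})


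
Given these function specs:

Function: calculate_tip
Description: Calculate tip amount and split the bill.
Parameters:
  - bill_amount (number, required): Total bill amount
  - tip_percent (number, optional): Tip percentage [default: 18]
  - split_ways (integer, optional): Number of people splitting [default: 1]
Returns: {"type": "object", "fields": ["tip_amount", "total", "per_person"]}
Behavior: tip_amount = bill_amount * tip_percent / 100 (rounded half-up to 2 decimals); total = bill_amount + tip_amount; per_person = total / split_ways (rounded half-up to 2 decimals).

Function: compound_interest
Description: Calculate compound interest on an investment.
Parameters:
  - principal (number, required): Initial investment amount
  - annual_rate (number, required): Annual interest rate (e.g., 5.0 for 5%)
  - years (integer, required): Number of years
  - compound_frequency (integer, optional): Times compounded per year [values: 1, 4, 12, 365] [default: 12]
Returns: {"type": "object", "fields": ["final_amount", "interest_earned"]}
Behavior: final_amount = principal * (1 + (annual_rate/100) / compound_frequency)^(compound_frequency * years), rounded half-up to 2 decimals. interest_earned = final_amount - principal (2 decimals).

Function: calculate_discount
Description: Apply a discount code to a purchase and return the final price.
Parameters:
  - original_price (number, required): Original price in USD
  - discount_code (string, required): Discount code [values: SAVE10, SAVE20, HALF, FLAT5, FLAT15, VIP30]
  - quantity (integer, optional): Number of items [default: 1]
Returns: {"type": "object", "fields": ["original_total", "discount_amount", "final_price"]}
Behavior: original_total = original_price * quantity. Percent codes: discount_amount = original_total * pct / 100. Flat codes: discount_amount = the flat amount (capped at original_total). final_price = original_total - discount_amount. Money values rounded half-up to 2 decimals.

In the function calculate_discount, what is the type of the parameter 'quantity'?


The calculate_discount spec declares:
  - quantity (integer, optional): Number of items [default: 1]
Type:
integer


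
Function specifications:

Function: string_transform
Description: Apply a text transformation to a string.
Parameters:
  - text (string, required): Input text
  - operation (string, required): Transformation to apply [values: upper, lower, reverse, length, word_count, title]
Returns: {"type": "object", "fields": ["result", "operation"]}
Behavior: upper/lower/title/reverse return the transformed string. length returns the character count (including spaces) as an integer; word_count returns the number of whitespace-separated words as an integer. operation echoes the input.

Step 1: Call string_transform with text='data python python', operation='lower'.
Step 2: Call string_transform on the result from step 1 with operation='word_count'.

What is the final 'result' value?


Step 1: string_transform(text='data python python', operation='lower')
  -> result = 'data python python'
Step 2: string_transform(text='data python python', operation='word_count')
  words: data, python, python -> 3
  -> result = 3
3


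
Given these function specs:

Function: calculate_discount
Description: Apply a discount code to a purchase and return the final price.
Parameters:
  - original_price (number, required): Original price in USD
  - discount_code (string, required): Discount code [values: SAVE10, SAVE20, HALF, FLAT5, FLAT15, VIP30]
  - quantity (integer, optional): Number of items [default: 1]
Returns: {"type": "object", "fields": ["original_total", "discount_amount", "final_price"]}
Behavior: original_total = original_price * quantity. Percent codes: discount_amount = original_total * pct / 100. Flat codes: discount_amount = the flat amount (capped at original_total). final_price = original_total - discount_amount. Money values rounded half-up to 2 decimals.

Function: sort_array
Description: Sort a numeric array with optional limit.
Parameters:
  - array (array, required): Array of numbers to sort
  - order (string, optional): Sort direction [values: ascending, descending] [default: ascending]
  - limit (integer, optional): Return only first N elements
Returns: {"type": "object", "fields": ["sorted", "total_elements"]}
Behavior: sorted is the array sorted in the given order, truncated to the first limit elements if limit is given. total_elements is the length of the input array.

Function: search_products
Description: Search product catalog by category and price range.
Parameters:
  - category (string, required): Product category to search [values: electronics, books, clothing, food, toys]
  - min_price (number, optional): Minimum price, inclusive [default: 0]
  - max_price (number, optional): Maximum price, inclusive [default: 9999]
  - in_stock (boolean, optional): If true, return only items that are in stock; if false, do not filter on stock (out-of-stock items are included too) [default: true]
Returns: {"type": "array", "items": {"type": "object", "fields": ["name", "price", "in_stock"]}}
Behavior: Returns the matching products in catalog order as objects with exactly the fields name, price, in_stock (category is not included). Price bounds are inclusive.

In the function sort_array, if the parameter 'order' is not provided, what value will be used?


The sort_array spec declares:
  - order (string, optional): Sort direction [values: ascending, descending] [default: ascending]
Default:
ascending


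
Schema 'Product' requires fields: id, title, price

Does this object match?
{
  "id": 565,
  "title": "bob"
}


Checking required fields...
Missing: price
Invalid - missing required field 'price'


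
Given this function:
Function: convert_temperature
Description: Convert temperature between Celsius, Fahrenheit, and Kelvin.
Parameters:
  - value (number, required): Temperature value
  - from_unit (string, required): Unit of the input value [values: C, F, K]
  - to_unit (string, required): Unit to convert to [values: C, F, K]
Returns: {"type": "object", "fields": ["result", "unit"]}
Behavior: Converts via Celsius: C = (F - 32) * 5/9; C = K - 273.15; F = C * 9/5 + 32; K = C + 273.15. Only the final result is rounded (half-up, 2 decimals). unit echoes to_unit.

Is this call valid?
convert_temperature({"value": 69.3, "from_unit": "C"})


Checking required parameters...
Missing required parameter: to_unit
Invalid - missing required parameter 'to_unit'


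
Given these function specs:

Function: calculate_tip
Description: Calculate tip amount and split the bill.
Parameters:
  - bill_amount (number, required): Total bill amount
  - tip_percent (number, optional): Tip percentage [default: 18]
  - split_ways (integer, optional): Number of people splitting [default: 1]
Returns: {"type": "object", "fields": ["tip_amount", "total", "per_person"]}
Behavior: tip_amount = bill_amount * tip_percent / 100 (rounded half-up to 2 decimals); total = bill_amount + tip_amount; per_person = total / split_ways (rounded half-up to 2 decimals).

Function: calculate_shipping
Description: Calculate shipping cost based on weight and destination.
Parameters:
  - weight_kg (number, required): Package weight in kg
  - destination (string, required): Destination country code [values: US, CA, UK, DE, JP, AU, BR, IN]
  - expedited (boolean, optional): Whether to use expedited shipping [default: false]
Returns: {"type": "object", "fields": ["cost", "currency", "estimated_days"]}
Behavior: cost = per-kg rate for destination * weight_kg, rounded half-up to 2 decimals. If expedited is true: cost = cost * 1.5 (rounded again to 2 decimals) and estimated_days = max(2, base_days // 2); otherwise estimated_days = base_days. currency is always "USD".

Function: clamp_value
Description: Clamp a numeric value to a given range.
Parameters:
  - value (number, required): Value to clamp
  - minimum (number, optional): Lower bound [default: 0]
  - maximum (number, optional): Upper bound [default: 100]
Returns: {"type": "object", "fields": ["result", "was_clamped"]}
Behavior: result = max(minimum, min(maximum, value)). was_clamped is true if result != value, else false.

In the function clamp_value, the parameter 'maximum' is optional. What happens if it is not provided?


The clamp_value spec declares:
  - maximum (number, optional): Upper bound [default: 100]
It defaults to 100


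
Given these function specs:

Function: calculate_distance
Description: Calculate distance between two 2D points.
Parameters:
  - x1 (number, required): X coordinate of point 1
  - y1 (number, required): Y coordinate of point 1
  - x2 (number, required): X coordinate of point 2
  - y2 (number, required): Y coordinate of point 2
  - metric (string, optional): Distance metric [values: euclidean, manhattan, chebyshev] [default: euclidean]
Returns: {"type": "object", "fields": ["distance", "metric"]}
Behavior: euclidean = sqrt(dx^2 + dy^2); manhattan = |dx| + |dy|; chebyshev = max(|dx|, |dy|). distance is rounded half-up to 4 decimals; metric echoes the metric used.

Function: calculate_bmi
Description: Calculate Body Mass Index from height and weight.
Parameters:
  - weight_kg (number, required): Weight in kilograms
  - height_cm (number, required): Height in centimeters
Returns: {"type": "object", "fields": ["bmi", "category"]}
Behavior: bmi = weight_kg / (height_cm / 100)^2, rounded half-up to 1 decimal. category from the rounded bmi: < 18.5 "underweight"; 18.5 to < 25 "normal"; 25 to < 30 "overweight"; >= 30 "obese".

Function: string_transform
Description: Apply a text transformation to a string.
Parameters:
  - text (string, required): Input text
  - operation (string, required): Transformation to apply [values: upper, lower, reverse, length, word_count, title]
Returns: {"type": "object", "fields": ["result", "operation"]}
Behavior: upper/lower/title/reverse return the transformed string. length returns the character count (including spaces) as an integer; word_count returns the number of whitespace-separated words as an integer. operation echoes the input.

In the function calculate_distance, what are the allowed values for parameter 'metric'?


The calculate_distance spec declares:
  - metric (string, optional): Distance metric [values: euclidean, manhattan, chebyshev] [default: euclidean]
Allowed values:
euclidean, manhattan, chebyshev


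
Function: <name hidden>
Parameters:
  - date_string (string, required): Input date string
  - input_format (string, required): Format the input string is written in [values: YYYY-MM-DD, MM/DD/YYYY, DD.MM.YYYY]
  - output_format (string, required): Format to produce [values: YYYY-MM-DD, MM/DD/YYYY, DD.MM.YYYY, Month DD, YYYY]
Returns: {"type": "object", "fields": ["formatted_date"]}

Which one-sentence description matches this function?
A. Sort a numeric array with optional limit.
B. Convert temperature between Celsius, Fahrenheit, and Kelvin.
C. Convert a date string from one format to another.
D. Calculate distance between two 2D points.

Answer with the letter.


Parameters date_string, input_format, output_format and return ["formatted_date"] fit: Convert a date string from one format to another.
C


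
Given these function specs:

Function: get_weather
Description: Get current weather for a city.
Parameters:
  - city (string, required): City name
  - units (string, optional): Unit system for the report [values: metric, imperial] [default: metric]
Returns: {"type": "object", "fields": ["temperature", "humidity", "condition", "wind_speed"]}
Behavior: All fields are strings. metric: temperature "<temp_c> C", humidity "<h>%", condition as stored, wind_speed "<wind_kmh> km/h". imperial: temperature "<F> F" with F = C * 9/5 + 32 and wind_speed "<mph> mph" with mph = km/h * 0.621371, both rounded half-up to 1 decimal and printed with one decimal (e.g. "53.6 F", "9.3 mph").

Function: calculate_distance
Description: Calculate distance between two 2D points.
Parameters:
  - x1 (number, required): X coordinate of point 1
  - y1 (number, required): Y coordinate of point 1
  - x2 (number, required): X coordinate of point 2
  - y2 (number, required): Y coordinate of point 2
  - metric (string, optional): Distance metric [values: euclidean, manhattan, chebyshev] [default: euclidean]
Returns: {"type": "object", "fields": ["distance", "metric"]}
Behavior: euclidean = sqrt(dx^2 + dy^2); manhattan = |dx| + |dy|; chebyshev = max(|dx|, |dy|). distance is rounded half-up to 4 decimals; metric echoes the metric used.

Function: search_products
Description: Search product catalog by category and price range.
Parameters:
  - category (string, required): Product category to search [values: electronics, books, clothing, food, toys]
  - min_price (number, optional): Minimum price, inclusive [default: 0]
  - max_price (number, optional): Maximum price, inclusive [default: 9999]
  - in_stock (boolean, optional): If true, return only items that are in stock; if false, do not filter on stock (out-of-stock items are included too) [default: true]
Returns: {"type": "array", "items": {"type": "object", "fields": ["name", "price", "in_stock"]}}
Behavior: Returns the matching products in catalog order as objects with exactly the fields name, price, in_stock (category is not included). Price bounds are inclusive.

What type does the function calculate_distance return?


The calculate_distance spec declares Returns: {"type": "object", "fields": ["distance", "metric"]}
Type:
object


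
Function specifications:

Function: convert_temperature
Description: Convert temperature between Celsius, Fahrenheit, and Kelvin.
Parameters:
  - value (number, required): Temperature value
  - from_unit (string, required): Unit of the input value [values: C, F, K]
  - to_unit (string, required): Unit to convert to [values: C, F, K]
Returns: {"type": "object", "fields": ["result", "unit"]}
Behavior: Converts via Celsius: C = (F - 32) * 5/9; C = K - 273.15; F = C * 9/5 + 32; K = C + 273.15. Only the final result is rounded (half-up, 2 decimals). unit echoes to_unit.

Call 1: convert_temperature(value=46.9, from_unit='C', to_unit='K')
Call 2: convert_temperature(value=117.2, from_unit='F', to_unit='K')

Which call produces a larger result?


Call 1:
  Input already in C: 46.9
  To K: 46.9 + 273.15 = 320.05
  Round to 2 decimals: 320.05
  -> 320.05 K
Call 2:
  To C: (117.2 - 32) * 5/9 = 47.333333
  To K: 47.333333 + 273.15 = 320.483333
  Round to 2 decimals: 320.48
  -> 320.48 K
Call 2 (320.48 K)
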